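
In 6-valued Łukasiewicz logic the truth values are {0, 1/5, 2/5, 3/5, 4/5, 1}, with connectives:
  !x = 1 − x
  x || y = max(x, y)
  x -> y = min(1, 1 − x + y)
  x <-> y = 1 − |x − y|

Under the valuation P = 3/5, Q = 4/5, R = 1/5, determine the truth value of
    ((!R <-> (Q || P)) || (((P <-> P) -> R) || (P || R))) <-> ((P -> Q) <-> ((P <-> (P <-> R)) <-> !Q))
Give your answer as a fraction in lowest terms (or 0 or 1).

!R = !1/5 = 4/5
Q || P = 4/5 || 3/5 = 4/5
!R <-> (Q || P) = 4/5 <-> 4/5 = 1
P <-> P = 3/5 <-> 3/5 = 1
(P <-> P) -> R = 1 -> 1/5 = 1/5
P || R = 3/5 || 1/5 = 3/5
((P <-> P) -> R) || (P || R) = 1/5 || 3/5 = 3/5
(!R <-> (Q || P)) || (((P <-> P) -> R) || (P || R)) = 1 || 3/5 = 1
P -> Q = 3/5 -> 4/5 = 1
P <-> R = 3/5 <-> 1/5 = 3/5
P <-> (P <-> R) = 3/5 <-> 3/5 = 1
!Q = !4/5 = 1/5
(P <-> (P <-> R)) <-> !Q = 1 <-> 1/5 = 1/5
(P -> Q) <-> ((P <-> (P <-> R)) <-> !Q) = 1 <-> 1/5 = 1/5
((!R <-> (Q || P)) || (((P <-> P) -> R) || (P || R))) <-> ((P -> Q) <-> ((P <-> (P <-> R)) <-> !Q)) = 1 <-> 1/5 = 1/5

1/5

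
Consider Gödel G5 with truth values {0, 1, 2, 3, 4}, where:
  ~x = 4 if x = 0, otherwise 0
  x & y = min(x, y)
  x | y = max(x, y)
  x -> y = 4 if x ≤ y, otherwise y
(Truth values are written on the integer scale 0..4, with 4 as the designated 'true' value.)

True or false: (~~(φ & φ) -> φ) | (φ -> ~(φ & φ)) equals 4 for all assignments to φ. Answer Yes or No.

Counterexample: take φ = 1.
φ & φ = 1 & 1 = 1
~(φ & φ) = ~1 = 0
~~(φ & φ) = ~0 = 4
~~(φ & φ) -> φ = 4 -> 1 = 1
φ & φ = 1 & 1 = 1
~(φ & φ) = ~1 = 0
φ -> ~(φ & φ) = 1 -> 0 = 0
(~~(φ & φ) -> φ) | (φ -> ~(φ & φ)) = 1 | 0 = 1
This gives 1 ≠ 4.

No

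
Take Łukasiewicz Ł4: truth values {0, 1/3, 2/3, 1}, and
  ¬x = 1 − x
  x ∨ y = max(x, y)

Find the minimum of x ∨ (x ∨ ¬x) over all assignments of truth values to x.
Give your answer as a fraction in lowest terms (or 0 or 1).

2/3

Take x = 1/3:
¬x = ¬1/3 = 2/3
x ∨ ¬x = 1/3 ∨ 2/3 = 2/3
x ∨ (x ∨ ¬x) = 1/3 ∨ 2/3 = 2/3
No assignment yields a value below 2/3, so this is the minimum.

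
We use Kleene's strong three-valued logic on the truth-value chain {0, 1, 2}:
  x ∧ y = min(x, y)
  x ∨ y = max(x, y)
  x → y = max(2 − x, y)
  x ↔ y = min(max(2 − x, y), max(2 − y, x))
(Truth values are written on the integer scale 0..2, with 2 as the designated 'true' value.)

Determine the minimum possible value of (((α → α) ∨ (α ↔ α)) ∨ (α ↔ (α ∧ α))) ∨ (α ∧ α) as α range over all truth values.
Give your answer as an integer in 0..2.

1

Take α = 1:
α → α = 1 → 1 = 1
α ↔ α = 1 ↔ 1 = 1
(α → α) ∨ (α ↔ α) = 1 ∨ 1 = 1
α ∧ α = 1 ∧ 1 = 1
α ↔ (α ∧ α) = 1 ↔ 1 = 1
((α → α) ∨ (α ↔ α)) ∨ (α ↔ (α ∧ α)) = 1 ∨ 1 = 1
α ∧ α = 1 ∧ 1 = 1
(((α → α) ∨ (α ↔ α)) ∨ (α ↔ (α ∧ α))) ∨ (α ∧ α) = 1 ∨ 1 = 1
No assignment yields a value below 1, so this is the minimum.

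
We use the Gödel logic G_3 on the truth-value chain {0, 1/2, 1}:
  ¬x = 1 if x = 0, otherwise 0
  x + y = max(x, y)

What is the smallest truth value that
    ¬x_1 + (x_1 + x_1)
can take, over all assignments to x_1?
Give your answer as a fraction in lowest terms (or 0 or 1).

1/2

Take x_1 = 1/2:
¬x_1 = ¬1/2 = 0
x_1 + x_1 = 1/2 + 1/2 = 1/2
¬x_1 + (x_1 + x_1) = 0 + 1/2 = 1/2
No assignment yields a value below 1/2, so this is the minimum.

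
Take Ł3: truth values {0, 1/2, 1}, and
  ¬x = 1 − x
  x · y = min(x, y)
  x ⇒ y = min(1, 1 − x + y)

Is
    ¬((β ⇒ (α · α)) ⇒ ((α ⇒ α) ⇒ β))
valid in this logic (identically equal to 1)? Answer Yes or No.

No

Counterexample: take α = 0, β = 1/2.
α · α = 0 · 0 = 0
β ⇒ (α · α) = 1/2 ⇒ 0 = 1/2
α ⇒ α = 0 ⇒ 0 = 1
(α ⇒ α) ⇒ β = 1 ⇒ 1/2 = 1/2
(β ⇒ (α · α)) ⇒ ((α ⇒ α) ⇒ β) = 1/2 ⇒ 1/2 = 1
¬((β ⇒ (α · α)) ⇒ ((α ⇒ α) ⇒ β)) = ¬1 = 0
This gives 0 ≠ 1.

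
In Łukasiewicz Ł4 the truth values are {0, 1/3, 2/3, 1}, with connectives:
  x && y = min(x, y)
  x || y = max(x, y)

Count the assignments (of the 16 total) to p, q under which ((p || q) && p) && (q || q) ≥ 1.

p = 0, q = 0 ↦ 0  <
p = 0, q = 1/3 ↦ 0  <
p = 0, q = 2/3 ↦ 0  <
p = 0, q = 1 ↦ 0  <
p = 1/3, q = 0 ↦ 0  <
p = 1/3, q = 1/3 ↦ 1/3  <
p = 1/3, q = 2/3 ↦ 1/3  <
p = 1/3, q = 1 ↦ 1/3  <
p = 2/3, q = 0 ↦ 0  <
p = 2/3, q = 1/3 ↦ 1/3  <
p = 2/3, q = 2/3 ↦ 2/3  <
p = 2/3, q = 1 ↦ 2/3  <
p = 1, q = 0 ↦ 0  <
p = 1, q = 1/3 ↦ 1/3  <
p = 1, q = 2/3 ↦ 2/3  <
p = 1, q = 1 ↦ 1  ≥
So 1 of the 16 assignments meets the threshold.

1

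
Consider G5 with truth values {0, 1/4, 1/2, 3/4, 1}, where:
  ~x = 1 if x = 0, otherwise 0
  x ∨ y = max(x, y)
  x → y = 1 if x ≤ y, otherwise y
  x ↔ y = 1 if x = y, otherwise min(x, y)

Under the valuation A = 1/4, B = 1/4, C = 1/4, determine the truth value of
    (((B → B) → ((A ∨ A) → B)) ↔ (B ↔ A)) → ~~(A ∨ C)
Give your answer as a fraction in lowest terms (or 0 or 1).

B → B = 1/4 → 1/4 = 1
A ∨ A = 1/4 ∨ 1/4 = 1/4
(A ∨ A) → B = 1/4 → 1/4 = 1
(B → B) → ((A ∨ A) → B) = 1 → 1 = 1
B ↔ A = 1/4 ↔ 1/4 = 1
((B → B) → ((A ∨ A) → B)) ↔ (B ↔ A) = 1 ↔ 1 = 1
A ∨ C = 1/4 ∨ 1/4 = 1/4
~(A ∨ C) = ~1/4 = 0
~~(A ∨ C) = ~0 = 1
(((B → B) → ((A ∨ A) → B)) ↔ (B ↔ A)) → ~~(A ∨ C) = 1 → 1 = 1

1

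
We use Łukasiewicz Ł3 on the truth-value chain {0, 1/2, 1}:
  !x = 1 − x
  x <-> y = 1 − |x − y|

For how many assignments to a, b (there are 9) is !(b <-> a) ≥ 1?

2

a = 0, b = 0 ↦ 0  <
a = 0, b = 1/2 ↦ 1/2  <
a = 0, b = 1 ↦ 1  ≥
a = 1/2, b = 0 ↦ 1/2  <
a = 1/2, b = 1/2 ↦ 0  <
a = 1/2, b = 1 ↦ 1/2  <
a = 1, b = 0 ↦ 1  ≥
a = 1, b = 1/2 ↦ 1/2  <
a = 1, b = 1 ↦ 0  <
So 2 of the 9 assignments meet the threshold.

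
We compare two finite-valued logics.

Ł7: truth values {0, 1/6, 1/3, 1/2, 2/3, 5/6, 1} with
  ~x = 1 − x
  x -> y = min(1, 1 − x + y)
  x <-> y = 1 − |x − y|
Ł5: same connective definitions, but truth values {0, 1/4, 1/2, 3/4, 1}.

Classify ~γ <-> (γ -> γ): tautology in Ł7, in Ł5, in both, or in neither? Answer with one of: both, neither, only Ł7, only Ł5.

neither

In Ł7: at γ = 1/6 the value is 5/6 — not a tautology.
In Ł5: at γ = 1/4 the value is 3/4 — not a tautology.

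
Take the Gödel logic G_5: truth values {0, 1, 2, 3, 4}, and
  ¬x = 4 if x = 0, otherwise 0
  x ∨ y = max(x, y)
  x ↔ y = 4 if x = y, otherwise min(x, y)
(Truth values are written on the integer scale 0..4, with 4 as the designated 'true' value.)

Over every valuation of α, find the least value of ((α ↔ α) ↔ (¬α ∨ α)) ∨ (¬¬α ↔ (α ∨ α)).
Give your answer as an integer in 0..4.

Take α = 1:
α ↔ α = 1 ↔ 1 = 4
¬α = ¬1 = 0
¬α ∨ α = 0 ∨ 1 = 1
(α ↔ α) ↔ (¬α ∨ α) = 4 ↔ 1 = 1
¬α = ¬1 = 0
¬¬α = ¬0 = 4
α ∨ α = 1 ∨ 1 = 1
¬¬α ↔ (α ∨ α) = 4 ↔ 1 = 1
((α ↔ α) ↔ (¬α ∨ α)) ∨ (¬¬α ↔ (α ∨ α)) = 1 ∨ 1 = 1
No assignment yields a value below 1, so this is the minimum.

1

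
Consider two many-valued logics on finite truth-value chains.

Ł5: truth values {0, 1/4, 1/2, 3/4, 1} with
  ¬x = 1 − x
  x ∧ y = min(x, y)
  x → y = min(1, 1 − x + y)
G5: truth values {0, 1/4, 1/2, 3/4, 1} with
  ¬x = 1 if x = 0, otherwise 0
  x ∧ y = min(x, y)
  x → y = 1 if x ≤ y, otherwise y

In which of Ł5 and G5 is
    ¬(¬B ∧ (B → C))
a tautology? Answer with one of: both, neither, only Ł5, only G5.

neither

In Ł5: at B = 0, C = 0 the value is 0 — not a tautology.
In G5: at B = 0, C = 0 the value is 0 — not a tautology.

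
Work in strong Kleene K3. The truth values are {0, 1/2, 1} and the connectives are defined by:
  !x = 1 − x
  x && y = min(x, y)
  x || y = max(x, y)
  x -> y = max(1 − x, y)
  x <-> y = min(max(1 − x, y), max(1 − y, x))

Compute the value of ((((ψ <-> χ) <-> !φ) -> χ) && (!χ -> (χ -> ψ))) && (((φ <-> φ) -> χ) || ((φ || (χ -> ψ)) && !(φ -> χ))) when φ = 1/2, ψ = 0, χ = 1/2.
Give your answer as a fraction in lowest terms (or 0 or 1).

ψ <-> χ = 0 <-> 1/2 = 1/2
!φ = !1/2 = 1/2
(ψ <-> χ) <-> !φ = 1/2 <-> 1/2 = 1/2
((ψ <-> χ) <-> !φ) -> χ = 1/2 -> 1/2 = 1/2
!χ = !1/2 = 1/2
χ -> ψ = 1/2 -> 0 = 1/2
!χ -> (χ -> ψ) = 1/2 -> 1/2 = 1/2
(((ψ <-> χ) <-> !φ) -> χ) && (!χ -> (χ -> ψ)) = 1/2 && 1/2 = 1/2
φ <-> φ = 1/2 <-> 1/2 = 1/2
(φ <-> φ) -> χ = 1/2 -> 1/2 = 1/2
χ -> ψ = 1/2 -> 0 = 1/2
φ || (χ -> ψ) = 1/2 || 1/2 = 1/2
φ -> χ = 1/2 -> 1/2 = 1/2
!(φ -> χ) = !1/2 = 1/2
(φ || (χ -> ψ)) && !(φ -> χ) = 1/2 && 1/2 = 1/2
((φ <-> φ) -> χ) || ((φ || (χ -> ψ)) && !(φ -> χ)) = 1/2 || 1/2 = 1/2
((((ψ <-> χ) <-> !φ) -> χ) && (!χ -> (χ -> ψ))) && (((φ <-> φ) -> χ) || ((φ || (χ -> ψ)) && !(φ -> χ))) = 1/2 && 1/2 = 1/2

1/2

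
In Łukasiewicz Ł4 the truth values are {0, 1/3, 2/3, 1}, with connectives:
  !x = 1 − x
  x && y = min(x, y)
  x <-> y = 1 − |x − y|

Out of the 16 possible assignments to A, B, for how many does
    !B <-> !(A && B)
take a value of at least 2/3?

13

A = 0, B = 0 ↦ 1  ≥
A = 0, B = 1/3 ↦ 2/3  ≥
A = 0, B = 2/3 ↦ 1/3  <
A = 0, B = 1 ↦ 0  <
A = 1/3, B = 0 ↦ 1  ≥
A = 1/3, B = 1/3 ↦ 1  ≥
A = 1/3, B = 2/3 ↦ 2/3  ≥
A = 1/3, B = 1 ↦ 1/3  <
A = 2/3, B = 0 ↦ 1  ≥
A = 2/3, B = 1/3 ↦ 1  ≥
A = 2/3, B = 2/3 ↦ 1  ≥
A = 2/3, B = 1 ↦ 2/3  ≥
A = 1, B = 0 ↦ 1  ≥
A = 1, B = 1/3 ↦ 1  ≥
A = 1, B = 2/3 ↦ 1  ≥
A = 1, B = 1 ↦ 1  ≥
So 13 of the 16 assignments meet the threshold.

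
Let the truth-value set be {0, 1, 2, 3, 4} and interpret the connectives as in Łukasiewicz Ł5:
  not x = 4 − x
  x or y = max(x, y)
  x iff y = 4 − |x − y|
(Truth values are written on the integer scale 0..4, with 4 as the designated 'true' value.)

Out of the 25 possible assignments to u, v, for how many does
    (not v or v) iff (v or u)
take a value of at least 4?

value 4: 14 assignments (counts)
value 3: 5 assignments
value 2: 4 assignments
value 1: 1 assignment
value 0: 1 assignment
So 14 of the 25 assignments meet the threshold.

14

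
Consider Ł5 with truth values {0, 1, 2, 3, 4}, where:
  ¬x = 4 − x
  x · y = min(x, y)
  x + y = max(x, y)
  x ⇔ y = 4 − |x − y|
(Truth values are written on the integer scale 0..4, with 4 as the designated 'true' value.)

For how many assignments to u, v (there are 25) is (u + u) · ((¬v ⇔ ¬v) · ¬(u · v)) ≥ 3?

4

value 4: 1 assignment (counts)
value 3: 3 assignments (counts)
value 2: 7 assignments
value 1: 8 assignments
value 0: 6 assignments
So 4 of the 25 assignments meet the threshold.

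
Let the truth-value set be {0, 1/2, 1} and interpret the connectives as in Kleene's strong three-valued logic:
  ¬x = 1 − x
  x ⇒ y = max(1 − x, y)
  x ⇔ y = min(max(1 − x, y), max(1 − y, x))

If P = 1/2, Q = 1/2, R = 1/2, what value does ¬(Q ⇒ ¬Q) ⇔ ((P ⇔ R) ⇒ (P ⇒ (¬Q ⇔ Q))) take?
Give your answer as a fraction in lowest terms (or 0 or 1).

1/2

¬Q = ¬1/2 = 1/2
Q ⇒ ¬Q = 1/2 ⇒ 1/2 = 1/2
¬(Q ⇒ ¬Q) = ¬1/2 = 1/2
P ⇔ R = 1/2 ⇔ 1/2 = 1/2
¬Q = ¬1/2 = 1/2
¬Q ⇔ Q = 1/2 ⇔ 1/2 = 1/2
P ⇒ (¬Q ⇔ Q) = 1/2 ⇒ 1/2 = 1/2
(P ⇔ R) ⇒ (P ⇒ (¬Q ⇔ Q)) = 1/2 ⇒ 1/2 = 1/2
¬(Q ⇒ ¬Q) ⇔ ((P ⇔ R) ⇒ (P ⇒ (¬Q ⇔ Q))) = 1/2 ⇔ 1/2 = 1/2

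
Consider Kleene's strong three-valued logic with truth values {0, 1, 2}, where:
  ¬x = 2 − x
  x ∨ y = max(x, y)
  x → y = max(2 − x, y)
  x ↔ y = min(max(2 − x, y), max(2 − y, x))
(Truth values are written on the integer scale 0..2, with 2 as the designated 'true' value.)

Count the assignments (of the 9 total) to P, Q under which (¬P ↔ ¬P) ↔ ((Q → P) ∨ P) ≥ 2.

4

P = 0, Q = 0 ↦ 2  ≥
P = 0, Q = 1 ↦ 1  <
P = 0, Q = 2 ↦ 0  <
P = 1, Q = 0 ↦ 1  <
P = 1, Q = 1 ↦ 1  <
P = 1, Q = 2 ↦ 1  <
P = 2, Q = 0 ↦ 2  ≥
P = 2, Q = 1 ↦ 2  ≥
P = 2, Q = 2 ↦ 2  ≥
So 4 of the 9 assignments meet the threshold.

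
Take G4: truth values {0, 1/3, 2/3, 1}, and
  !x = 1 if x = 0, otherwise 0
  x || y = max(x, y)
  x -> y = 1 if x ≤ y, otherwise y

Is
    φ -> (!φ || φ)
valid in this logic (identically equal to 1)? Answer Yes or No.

Yes

φ = 0 ↦ 1
φ = 1/3 ↦ 1
φ = 2/3 ↦ 1
φ = 1 ↦ 1
Every assignment gives a value ≥ 1.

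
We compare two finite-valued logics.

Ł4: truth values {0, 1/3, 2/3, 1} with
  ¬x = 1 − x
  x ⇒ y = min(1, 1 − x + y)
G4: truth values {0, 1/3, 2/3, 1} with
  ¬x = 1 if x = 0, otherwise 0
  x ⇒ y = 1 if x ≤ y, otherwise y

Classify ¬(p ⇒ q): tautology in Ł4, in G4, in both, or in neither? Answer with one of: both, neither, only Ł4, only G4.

neither

In Ł4: at p = 0, q = 0 the value is 0 — not a tautology.
In G4: at p = 0, q = 0 the value is 0 — not a tautology.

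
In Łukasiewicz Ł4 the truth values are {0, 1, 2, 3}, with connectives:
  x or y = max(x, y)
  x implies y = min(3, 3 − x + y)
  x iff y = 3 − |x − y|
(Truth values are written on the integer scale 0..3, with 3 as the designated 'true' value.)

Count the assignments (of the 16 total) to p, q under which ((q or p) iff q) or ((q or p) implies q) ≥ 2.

p = 0, q = 0 ↦ 3  ≥
p = 0, q = 1 ↦ 3  ≥
p = 0, q = 2 ↦ 3  ≥
p = 0, q = 3 ↦ 3  ≥
p = 1, q = 0 ↦ 2  ≥
p = 1, q = 1 ↦ 3  ≥
p = 1, q = 2 ↦ 3  ≥
p = 1, q = 3 ↦ 3  ≥
p = 2, q = 0 ↦ 1  <
p = 2, q = 1 ↦ 2  ≥
p = 2, q = 2 ↦ 3  ≥
p = 2, q = 3 ↦ 3  ≥
p = 3, q = 0 ↦ 0  <
p = 3, q = 1 ↦ 1  <
p = 3, q = 2 ↦ 2  ≥
p = 3, q = 3 ↦ 3  ≥
So 13 of the 16 assignments meet the threshold.

13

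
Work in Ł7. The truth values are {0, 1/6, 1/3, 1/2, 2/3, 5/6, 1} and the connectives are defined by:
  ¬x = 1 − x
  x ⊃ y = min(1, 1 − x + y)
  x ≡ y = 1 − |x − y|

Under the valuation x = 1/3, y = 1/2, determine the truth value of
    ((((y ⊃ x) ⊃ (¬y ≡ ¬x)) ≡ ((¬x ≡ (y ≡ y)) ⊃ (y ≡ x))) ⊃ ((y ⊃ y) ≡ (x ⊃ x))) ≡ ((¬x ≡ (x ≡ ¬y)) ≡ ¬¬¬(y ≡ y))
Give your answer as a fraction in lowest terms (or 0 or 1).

y ⊃ x = 1/2 ⊃ 1/3 = 5/6
¬y = ¬1/2 = 1/2
¬x = ¬1/3 = 2/3
¬y ≡ ¬x = 1/2 ≡ 2/3 = 5/6
(y ⊃ x) ⊃ (¬y ≡ ¬x) = 5/6 ⊃ 5/6 = 1
¬x = ¬1/3 = 2/3
y ≡ y = 1/2 ≡ 1/2 = 1
¬x ≡ (y ≡ y) = 2/3 ≡ 1 = 2/3
y ≡ x = 1/2 ≡ 1/3 = 5/6
(¬x ≡ (y ≡ y)) ⊃ (y ≡ x) = 2/3 ⊃ 5/6 = 1
((y ⊃ x) ⊃ (¬y ≡ ¬x)) ≡ ((¬x ≡ (y ≡ y)) ⊃ (y ≡ x)) = 1 ≡ 1 = 1
y ⊃ y = 1/2 ⊃ 1/2 = 1
x ⊃ x = 1/3 ⊃ 1/3 = 1
(y ⊃ y) ≡ (x ⊃ x) = 1 ≡ 1 = 1
(((y ⊃ x) ⊃ (¬y ≡ ¬x)) ≡ ((¬x ≡ (y ≡ y)) ⊃ (y ≡ x))) ⊃ ((y ⊃ y) ≡ (x ⊃ x)) = 1 ⊃ 1 = 1
¬x = ¬1/3 = 2/3
¬y = ¬1/2 = 1/2
x ≡ ¬y = 1/3 ≡ 1/2 = 5/6
¬x ≡ (x ≡ ¬y) = 2/3 ≡ 5/6 = 5/6
y ≡ y = 1/2 ≡ 1/2 = 1
¬(y ≡ y) = ¬1 = 0
¬¬(y ≡ y) = ¬0 = 1
¬¬¬(y ≡ y) = ¬1 = 0
(¬x ≡ (x ≡ ¬y)) ≡ ¬¬¬(y ≡ y) = 5/6 ≡ 0 = 1/6
((((y ⊃ x) ⊃ (¬y ≡ ¬x)) ≡ ((¬x ≡ (y ≡ y)) ⊃ (y ≡ x))) ⊃ ((y ⊃ y) ≡ (x ⊃ x))) ≡ ((¬x ≡ (x ≡ ¬y)) ≡ ¬¬¬(y ≡ y)) = 1 ≡ 1/6 = 1/6

1/6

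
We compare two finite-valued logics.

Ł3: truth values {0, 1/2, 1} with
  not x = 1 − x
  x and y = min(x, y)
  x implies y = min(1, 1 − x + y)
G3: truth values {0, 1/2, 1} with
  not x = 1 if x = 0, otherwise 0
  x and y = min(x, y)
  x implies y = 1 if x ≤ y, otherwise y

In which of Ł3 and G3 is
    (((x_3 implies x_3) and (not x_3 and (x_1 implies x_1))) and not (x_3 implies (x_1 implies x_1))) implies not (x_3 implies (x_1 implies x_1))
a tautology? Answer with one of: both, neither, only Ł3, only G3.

both

In Ł3: every assignment gives 1 — tautology.
In G3: every assignment gives 1 — tautology.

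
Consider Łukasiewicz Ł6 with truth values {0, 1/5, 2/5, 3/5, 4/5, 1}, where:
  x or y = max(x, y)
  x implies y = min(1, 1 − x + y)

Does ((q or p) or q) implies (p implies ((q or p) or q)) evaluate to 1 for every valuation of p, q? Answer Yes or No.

At p = 1, q = 2/5, for instance:
q or p = 2/5 or 1 = 1
(q or p) or q = 1 or 2/5 = 1
p implies ((q or p) or q) = 1 implies 1 = 1
((q or p) or q) implies (p implies ((q or p) or q)) = 1 implies 1 = 1
and checking the remaining 35 assignments likewise gives ≥ 1 in every case.

Yes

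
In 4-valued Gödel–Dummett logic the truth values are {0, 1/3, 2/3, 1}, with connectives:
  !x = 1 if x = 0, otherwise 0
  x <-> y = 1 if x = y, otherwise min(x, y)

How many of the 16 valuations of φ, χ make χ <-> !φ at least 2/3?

φ = 0, χ = 0 ↦ 0  <
φ = 0, χ = 1/3 ↦ 1/3  <
φ = 0, χ = 2/3 ↦ 2/3  ≥
φ = 0, χ = 1 ↦ 1  ≥
φ = 1/3, χ = 0 ↦ 1  ≥
φ = 1/3, χ = 1/3 ↦ 0  <
φ = 1/3, χ = 2/3 ↦ 0  <
φ = 1/3, χ = 1 ↦ 0  <
φ = 2/3, χ = 0 ↦ 1  ≥
φ = 2/3, χ = 1/3 ↦ 0  <
φ = 2/3, χ = 2/3 ↦ 0  <
φ = 2/3, χ = 1 ↦ 0  <
φ = 1, χ = 0 ↦ 1  ≥
φ = 1, χ = 1/3 ↦ 0  <
φ = 1, χ = 2/3 ↦ 0  <
φ = 1, χ = 1 ↦ 0  <
So 5 of the 16 assignments meet the threshold.

5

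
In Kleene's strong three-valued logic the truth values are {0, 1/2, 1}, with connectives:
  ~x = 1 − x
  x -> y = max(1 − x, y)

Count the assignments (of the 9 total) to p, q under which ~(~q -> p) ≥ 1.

p = 0, q = 0 ↦ 1  ≥
p = 0, q = 1/2 ↦ 1/2  <
p = 0, q = 1 ↦ 0  <
p = 1/2, q = 0 ↦ 1/2  <
p = 1/2, q = 1/2 ↦ 1/2  <
p = 1/2, q = 1 ↦ 0  <
p = 1, q = 0 ↦ 0  <
p = 1, q = 1/2 ↦ 0  <
p = 1, q = 1 ↦ 0  <
So 1 of the 9 assignments meets the threshold.

1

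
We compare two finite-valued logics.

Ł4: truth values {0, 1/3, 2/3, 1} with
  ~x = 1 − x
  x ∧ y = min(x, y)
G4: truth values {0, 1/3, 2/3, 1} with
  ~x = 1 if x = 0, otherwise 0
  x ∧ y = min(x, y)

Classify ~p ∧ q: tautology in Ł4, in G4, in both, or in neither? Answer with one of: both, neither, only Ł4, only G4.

neither

In Ł4: at p = 0, q = 0 the value is 0 — not a tautology.
In G4: at p = 0, q = 0 the value is 0 — not a tautology.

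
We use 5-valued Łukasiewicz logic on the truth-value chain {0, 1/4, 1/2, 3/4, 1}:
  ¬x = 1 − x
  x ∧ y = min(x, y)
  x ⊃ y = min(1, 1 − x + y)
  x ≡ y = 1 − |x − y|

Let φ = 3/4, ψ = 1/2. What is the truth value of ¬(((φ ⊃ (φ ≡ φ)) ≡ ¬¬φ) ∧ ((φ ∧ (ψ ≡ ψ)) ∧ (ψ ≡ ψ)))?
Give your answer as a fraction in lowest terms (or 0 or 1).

φ ≡ φ = 3/4 ≡ 3/4 = 1
φ ⊃ (φ ≡ φ) = 3/4 ⊃ 1 = 1
¬φ = ¬3/4 = 1/4
¬¬φ = ¬1/4 = 3/4
(φ ⊃ (φ ≡ φ)) ≡ ¬¬φ = 1 ≡ 3/4 = 3/4
ψ ≡ ψ = 1/2 ≡ 1/2 = 1
φ ∧ (ψ ≡ ψ) = 3/4 ∧ 1 = 3/4
ψ ≡ ψ = 1/2 ≡ 1/2 = 1
(φ ∧ (ψ ≡ ψ)) ∧ (ψ ≡ ψ) = 3/4 ∧ 1 = 3/4
((φ ⊃ (φ ≡ φ)) ≡ ¬¬φ) ∧ ((φ ∧ (ψ ≡ ψ)) ∧ (ψ ≡ ψ)) = 3/4 ∧ 3/4 = 3/4
¬(((φ ⊃ (φ ≡ φ)) ≡ ¬¬φ) ∧ ((φ ∧ (ψ ≡ ψ)) ∧ (ψ ≡ ψ))) = ¬3/4 = 1/4

1/4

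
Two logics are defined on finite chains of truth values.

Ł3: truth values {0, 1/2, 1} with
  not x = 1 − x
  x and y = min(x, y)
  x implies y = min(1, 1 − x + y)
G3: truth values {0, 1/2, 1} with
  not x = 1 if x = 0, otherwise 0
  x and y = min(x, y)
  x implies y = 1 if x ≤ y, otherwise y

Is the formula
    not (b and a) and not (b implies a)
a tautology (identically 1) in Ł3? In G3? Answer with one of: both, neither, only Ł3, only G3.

In Ł3: at a = 0, b = 0 the value is 0 — not a tautology.
In G3: at a = 0, b = 0 the value is 0 — not a tautology.

neither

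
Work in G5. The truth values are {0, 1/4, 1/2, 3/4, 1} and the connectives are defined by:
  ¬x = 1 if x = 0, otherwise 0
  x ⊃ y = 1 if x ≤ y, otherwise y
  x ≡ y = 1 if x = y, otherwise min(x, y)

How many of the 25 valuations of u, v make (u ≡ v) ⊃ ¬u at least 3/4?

9

value 1: 9 assignments (counts)
value 0: 16 assignments
So 9 of the 25 assignments meet the threshold.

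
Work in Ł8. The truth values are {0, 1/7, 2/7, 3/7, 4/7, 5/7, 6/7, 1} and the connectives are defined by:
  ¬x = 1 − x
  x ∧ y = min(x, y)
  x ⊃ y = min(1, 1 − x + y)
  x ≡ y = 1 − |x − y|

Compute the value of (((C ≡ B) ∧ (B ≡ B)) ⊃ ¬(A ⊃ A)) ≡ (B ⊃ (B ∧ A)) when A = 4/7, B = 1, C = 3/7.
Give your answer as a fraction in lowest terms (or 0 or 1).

C ≡ B = 3/7 ≡ 1 = 3/7
B ≡ B = 1 ≡ 1 = 1
(C ≡ B) ∧ (B ≡ B) = 3/7 ∧ 1 = 3/7
A ⊃ A = 4/7 ⊃ 4/7 = 1
¬(A ⊃ A) = ¬1 = 0
((C ≡ B) ∧ (B ≡ B)) ⊃ ¬(A ⊃ A) = 3/7 ⊃ 0 = 4/7
B ∧ A = 1 ∧ 4/7 = 4/7
B ⊃ (B ∧ A) = 1 ⊃ 4/7 = 4/7
(((C ≡ B) ∧ (B ≡ B)) ⊃ ¬(A ⊃ A)) ≡ (B ⊃ (B ∧ A)) = 4/7 ≡ 4/7 = 1

1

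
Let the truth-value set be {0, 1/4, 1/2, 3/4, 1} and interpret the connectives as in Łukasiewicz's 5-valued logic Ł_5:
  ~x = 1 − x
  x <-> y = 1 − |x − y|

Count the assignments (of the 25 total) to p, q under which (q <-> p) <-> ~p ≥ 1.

value 1: 7 assignments (counts)
value 3/4: 7 assignments
value 1/2: 6 assignments
value 1/4: 3 assignments
value 0: 2 assignments
So 7 of the 25 assignments meet the threshold.

7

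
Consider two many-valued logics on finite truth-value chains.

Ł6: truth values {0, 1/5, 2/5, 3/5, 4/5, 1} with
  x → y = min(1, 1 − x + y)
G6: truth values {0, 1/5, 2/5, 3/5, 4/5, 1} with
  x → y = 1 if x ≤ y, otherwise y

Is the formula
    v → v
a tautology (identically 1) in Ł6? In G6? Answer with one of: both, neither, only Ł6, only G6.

In Ł6: every assignment gives 1 — tautology.
In G6: every assignment gives 1 — tautology.

both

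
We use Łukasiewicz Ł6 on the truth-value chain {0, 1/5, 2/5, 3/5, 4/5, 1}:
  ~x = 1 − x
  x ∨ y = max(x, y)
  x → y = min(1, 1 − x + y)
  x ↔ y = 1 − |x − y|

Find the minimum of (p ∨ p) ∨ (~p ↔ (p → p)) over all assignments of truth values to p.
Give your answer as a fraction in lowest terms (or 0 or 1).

Take p = 2/5:
p ∨ p = 2/5 ∨ 2/5 = 2/5
~p = ~2/5 = 3/5
p → p = 2/5 → 2/5 = 1
~p ↔ (p → p) = 3/5 ↔ 1 = 3/5
(p ∨ p) ∨ (~p ↔ (p → p)) = 2/5 ∨ 3/5 = 3/5
No assignment yields a value below 3/5, so this is the minimum.

3/5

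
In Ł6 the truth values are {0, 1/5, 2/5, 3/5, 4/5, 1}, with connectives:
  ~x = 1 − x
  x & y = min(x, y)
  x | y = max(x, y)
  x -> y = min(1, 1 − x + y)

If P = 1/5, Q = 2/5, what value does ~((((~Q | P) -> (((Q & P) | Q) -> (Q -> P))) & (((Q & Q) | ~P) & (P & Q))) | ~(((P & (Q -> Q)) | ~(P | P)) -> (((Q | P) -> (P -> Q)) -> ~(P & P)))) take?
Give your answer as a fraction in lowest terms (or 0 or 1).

~Q = ~2/5 = 3/5
~Q | P = 3/5 | 1/5 = 3/5
Q & P = 2/5 & 1/5 = 1/5
(Q & P) | Q = 1/5 | 2/5 = 2/5
Q -> P = 2/5 -> 1/5 = 4/5
((Q & P) | Q) -> (Q -> P) = 2/5 -> 4/5 = 1
(~Q | P) -> (((Q & P) | Q) -> (Q -> P)) = 3/5 -> 1 = 1
Q & Q = 2/5 & 2/5 = 2/5
~P = ~1/5 = 4/5
(Q & Q) | ~P = 2/5 | 4/5 = 4/5
P & Q = 1/5 & 2/5 = 1/5
((Q & Q) | ~P) & (P & Q) = 4/5 & 1/5 = 1/5
((~Q | P) -> (((Q & P) | Q) -> (Q -> P))) & (((Q & Q) | ~P) & (P & Q)) = 1 & 1/5 = 1/5
Q -> Q = 2/5 -> 2/5 = 1
P & (Q -> Q) = 1/5 & 1 = 1/5
P | P = 1/5 | 1/5 = 1/5
~(P | P) = ~1/5 = 4/5
(P & (Q -> Q)) | ~(P | P) = 1/5 | 4/5 = 4/5
Q | P = 2/5 | 1/5 = 2/5
P -> Q = 1/5 -> 2/5 = 1
(Q | P) -> (P -> Q) = 2/5 -> 1 = 1
P & P = 1/5 & 1/5 = 1/5
~(P & P) = ~1/5 = 4/5
((Q | P) -> (P -> Q)) -> ~(P & P) = 1 -> 4/5 = 4/5
((P & (Q -> Q)) | ~(P | P)) -> (((Q | P) -> (P -> Q)) -> ~(P & P)) = 4/5 -> 4/5 = 1
~(((P & (Q -> Q)) | ~(P | P)) -> (((Q | P) -> (P -> Q)) -> ~(P & P))) = ~1 = 0
(((~Q | P) -> (((Q & P) | Q) -> (Q -> P))) & (((Q & Q) | ~P) & (P & Q))) | ~(((P & (Q -> Q)) | ~(P | P)) -> (((Q | P) -> (P -> Q)) -> ~(P & P))) = 1/5 | 0 = 1/5
~((((~Q | P) -> (((Q & P) | Q) -> (Q -> P))) & (((Q & Q) | ~P) & (P & Q))) | ~(((P & (Q -> Q)) | ~(P | P)) -> (((Q | P) -> (P -> Q)) -> ~(P & P)))) = ~1/5 = 4/5

4/5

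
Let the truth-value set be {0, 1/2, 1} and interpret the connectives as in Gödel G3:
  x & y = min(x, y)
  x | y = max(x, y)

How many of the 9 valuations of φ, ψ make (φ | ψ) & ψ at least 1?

φ = 0, ψ = 0 ↦ 0  <
φ = 0, ψ = 1/2 ↦ 1/2  <
φ = 0, ψ = 1 ↦ 1  ≥
φ = 1/2, ψ = 0 ↦ 0  <
φ = 1/2, ψ = 1/2 ↦ 1/2  <
φ = 1/2, ψ = 1 ↦ 1  ≥
φ = 1, ψ = 0 ↦ 0  <
φ = 1, ψ = 1/2 ↦ 1/2  <
φ = 1, ψ = 1 ↦ 1  ≥
So 3 of the 9 assignments meet the threshold.

3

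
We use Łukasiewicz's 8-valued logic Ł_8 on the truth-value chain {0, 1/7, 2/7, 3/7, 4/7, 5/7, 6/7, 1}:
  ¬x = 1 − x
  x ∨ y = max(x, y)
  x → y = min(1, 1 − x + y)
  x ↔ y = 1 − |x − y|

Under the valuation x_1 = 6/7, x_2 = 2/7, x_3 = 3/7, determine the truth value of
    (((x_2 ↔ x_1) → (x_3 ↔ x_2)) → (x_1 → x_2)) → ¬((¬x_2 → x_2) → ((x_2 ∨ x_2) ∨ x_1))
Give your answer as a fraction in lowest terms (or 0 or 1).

4/7

x_2 ↔ x_1 = 2/7 ↔ 6/7 = 3/7
x_3 ↔ x_2 = 3/7 ↔ 2/7 = 6/7
(x_2 ↔ x_1) → (x_3 ↔ x_2) = 3/7 → 6/7 = 1
x_1 → x_2 = 6/7 → 2/7 = 3/7
((x_2 ↔ x_1) → (x_3 ↔ x_2)) → (x_1 → x_2) = 1 → 3/7 = 3/7
¬x_2 = ¬2/7 = 5/7
¬x_2 → x_2 = 5/7 → 2/7 = 4/7
x_2 ∨ x_2 = 2/7 ∨ 2/7 = 2/7
(x_2 ∨ x_2) ∨ x_1 = 2/7 ∨ 6/7 = 6/7
(¬x_2 → x_2) → ((x_2 ∨ x_2) ∨ x_1) = 4/7 → 6/7 = 1
¬((¬x_2 → x_2) → ((x_2 ∨ x_2) ∨ x_1)) = ¬1 = 0
(((x_2 ↔ x_1) → (x_3 ↔ x_2)) → (x_1 → x_2)) → ¬((¬x_2 → x_2) → ((x_2 ∨ x_2) ∨ x_1)) = 3/7 → 0 = 4/7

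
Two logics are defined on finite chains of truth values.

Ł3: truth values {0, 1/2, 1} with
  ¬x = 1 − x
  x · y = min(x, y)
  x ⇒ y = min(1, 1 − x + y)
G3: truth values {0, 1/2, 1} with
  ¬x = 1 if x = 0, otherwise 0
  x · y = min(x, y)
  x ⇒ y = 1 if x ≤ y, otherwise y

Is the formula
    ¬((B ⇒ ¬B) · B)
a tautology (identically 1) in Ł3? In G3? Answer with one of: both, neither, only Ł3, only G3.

only G3

In Ł3: at B = 1/2 the value is 1/2 — not a tautology.
In G3: every assignment gives 1 — tautology.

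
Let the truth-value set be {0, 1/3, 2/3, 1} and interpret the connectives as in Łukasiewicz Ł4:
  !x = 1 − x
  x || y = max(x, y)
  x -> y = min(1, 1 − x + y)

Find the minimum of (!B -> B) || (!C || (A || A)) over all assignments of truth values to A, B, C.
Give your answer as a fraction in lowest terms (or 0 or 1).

Take A = 0, B = 0, C = 1:
!B = !0 = 1
!B -> B = 1 -> 0 = 0
!C = !1 = 0
A || A = 0 || 0 = 0
!C || (A || A) = 0 || 0 = 0
(!B -> B) || (!C || (A || A)) = 0 || 0 = 0
No assignment yields a value below 0, so this is the minimum.

0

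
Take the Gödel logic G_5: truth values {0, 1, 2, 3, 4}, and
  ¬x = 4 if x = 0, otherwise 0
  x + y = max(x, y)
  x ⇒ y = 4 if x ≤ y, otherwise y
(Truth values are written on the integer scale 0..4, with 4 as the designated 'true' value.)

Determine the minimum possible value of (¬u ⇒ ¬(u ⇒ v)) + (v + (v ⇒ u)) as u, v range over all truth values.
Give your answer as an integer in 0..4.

1

Take u = 0, v = 1:
¬u = ¬0 = 4
u ⇒ v = 0 ⇒ 1 = 4
¬(u ⇒ v) = ¬4 = 0
¬u ⇒ ¬(u ⇒ v) = 4 ⇒ 0 = 0
v ⇒ u = 1 ⇒ 0 = 0
v + (v ⇒ u) = 1 + 0 = 1
(¬u ⇒ ¬(u ⇒ v)) + (v + (v ⇒ u)) = 0 + 1 = 1
No assignment yields a value below 1, so this is the minimum.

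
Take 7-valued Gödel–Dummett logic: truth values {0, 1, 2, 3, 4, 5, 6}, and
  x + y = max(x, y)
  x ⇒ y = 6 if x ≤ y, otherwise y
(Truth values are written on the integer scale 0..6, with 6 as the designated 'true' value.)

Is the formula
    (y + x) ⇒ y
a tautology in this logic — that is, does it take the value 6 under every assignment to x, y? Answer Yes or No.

No

Counterexample: take x = 1, y = 0.
y + x = 0 + 1 = 1
(y + x) ⇒ y = 1 ⇒ 0 = 0
This gives 0 ≠ 6.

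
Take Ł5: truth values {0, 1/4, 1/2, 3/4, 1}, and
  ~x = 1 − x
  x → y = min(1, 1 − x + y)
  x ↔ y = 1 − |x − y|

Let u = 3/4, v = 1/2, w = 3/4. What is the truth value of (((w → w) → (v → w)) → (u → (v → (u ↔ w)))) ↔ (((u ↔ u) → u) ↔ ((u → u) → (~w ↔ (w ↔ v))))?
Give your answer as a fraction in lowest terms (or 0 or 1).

w → w = 3/4 → 3/4 = 1
v → w = 1/2 → 3/4 = 1
(w → w) → (v → w) = 1 → 1 = 1
u ↔ w = 3/4 ↔ 3/4 = 1
v → (u ↔ w) = 1/2 → 1 = 1
u → (v → (u ↔ w)) = 3/4 → 1 = 1
((w → w) → (v → w)) → (u → (v → (u ↔ w))) = 1 → 1 = 1
u ↔ u = 3/4 ↔ 3/4 = 1
(u ↔ u) → u = 1 → 3/4 = 3/4
u → u = 3/4 → 3/4 = 1
~w = ~3/4 = 1/4
w ↔ v = 3/4 ↔ 1/2 = 3/4
~w ↔ (w ↔ v) = 1/4 ↔ 3/4 = 1/2
(u → u) → (~w ↔ (w ↔ v)) = 1 → 1/2 = 1/2
((u ↔ u) → u) ↔ ((u → u) → (~w ↔ (w ↔ v))) = 3/4 ↔ 1/2 = 3/4
(((w → w) → (v → w)) → (u → (v → (u ↔ w)))) ↔ (((u ↔ u) → u) ↔ ((u → u) → (~w ↔ (w ↔ v)))) = 1 ↔ 3/4 = 3/4

3/4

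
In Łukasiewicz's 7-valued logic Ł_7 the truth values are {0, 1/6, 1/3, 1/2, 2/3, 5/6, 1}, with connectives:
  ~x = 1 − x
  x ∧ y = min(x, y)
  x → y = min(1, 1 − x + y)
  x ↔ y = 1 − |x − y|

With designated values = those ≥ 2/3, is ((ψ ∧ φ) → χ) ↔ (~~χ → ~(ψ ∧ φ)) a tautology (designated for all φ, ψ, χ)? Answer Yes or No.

No

Counterexample: take φ = 1/2, ψ = 1/2, χ = 0.
ψ ∧ φ = 1/2 ∧ 1/2 = 1/2
(ψ ∧ φ) → χ = 1/2 → 0 = 1/2
~χ = ~0 = 1
~~χ = ~1 = 0
ψ ∧ φ = 1/2 ∧ 1/2 = 1/2
~(ψ ∧ φ) = ~1/2 = 1/2
~~χ → ~(ψ ∧ φ) = 0 → 1/2 = 1
((ψ ∧ φ) → χ) ↔ (~~χ → ~(ψ ∧ φ)) = 1/2 ↔ 1 = 1/2
This gives 1/2, which is below 2/3.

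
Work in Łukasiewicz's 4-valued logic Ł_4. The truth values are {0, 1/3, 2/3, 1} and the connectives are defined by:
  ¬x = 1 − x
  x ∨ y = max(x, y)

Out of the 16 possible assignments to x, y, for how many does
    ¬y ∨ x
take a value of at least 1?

7

x = 0, y = 0 ↦ 1  ≥
x = 0, y = 1/3 ↦ 2/3  <
x = 0, y = 2/3 ↦ 1/3  <
x = 0, y = 1 ↦ 0  <
x = 1/3, y = 0 ↦ 1  ≥
x = 1/3, y = 1/3 ↦ 2/3  <
x = 1/3, y = 2/3 ↦ 1/3  <
x = 1/3, y = 1 ↦ 1/3  <
x = 2/3, y = 0 ↦ 1  ≥
x = 2/3, y = 1/3 ↦ 2/3  <
x = 2/3, y = 2/3 ↦ 2/3  <
x = 2/3, y = 1 ↦ 2/3  <
x = 1, y = 0 ↦ 1  ≥
x = 1, y = 1/3 ↦ 1  ≥
x = 1, y = 2/3 ↦ 1  ≥
x = 1, y = 1 ↦ 1  ≥
So 7 of the 16 assignments meet the threshold.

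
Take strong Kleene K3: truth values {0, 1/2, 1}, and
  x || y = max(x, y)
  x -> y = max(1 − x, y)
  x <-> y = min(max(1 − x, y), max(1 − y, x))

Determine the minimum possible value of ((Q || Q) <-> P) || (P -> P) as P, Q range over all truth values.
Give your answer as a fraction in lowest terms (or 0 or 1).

1/2

Take P = 1/2, Q = 0:
Q || Q = 0 || 0 = 0
(Q || Q) <-> P = 0 <-> 1/2 = 1/2
P -> P = 1/2 -> 1/2 = 1/2
((Q || Q) <-> P) || (P -> P) = 1/2 || 1/2 = 1/2
No assignment yields a value below 1/2, so this is the minimum.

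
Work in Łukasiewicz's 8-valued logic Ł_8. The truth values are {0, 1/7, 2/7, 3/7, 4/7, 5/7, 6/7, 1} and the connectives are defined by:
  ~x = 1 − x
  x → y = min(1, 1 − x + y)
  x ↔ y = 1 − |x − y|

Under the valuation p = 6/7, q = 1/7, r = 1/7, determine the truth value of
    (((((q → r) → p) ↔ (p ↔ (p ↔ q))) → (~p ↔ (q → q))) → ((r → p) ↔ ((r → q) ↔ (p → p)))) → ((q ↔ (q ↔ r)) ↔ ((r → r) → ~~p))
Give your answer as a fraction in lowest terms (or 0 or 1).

2/7

q → r = 1/7 → 1/7 = 1
(q → r) → p = 1 → 6/7 = 6/7
p ↔ q = 6/7 ↔ 1/7 = 2/7
p ↔ (p ↔ q) = 6/7 ↔ 2/7 = 3/7
((q → r) → p) ↔ (p ↔ (p ↔ q)) = 6/7 ↔ 3/7 = 4/7
~p = ~6/7 = 1/7
q → q = 1/7 → 1/7 = 1
~p ↔ (q → q) = 1/7 ↔ 1 = 1/7
(((q → r) → p) ↔ (p ↔ (p ↔ q))) → (~p ↔ (q → q)) = 4/7 → 1/7 = 4/7
r → p = 1/7 → 6/7 = 1
r → q = 1/7 → 1/7 = 1
p → p = 6/7 → 6/7 = 1
(r → q) ↔ (p → p) = 1 ↔ 1 = 1
(r → p) ↔ ((r → q) ↔ (p → p)) = 1 ↔ 1 = 1
((((q → r) → p) ↔ (p ↔ (p ↔ q))) → (~p ↔ (q → q))) → ((r → p) ↔ ((r → q) ↔ (p → p))) = 4/7 → 1 = 1
q ↔ r = 1/7 ↔ 1/7 = 1
q ↔ (q ↔ r) = 1/7 ↔ 1 = 1/7
r → r = 1/7 → 1/7 = 1
~p = ~6/7 = 1/7
~~p = ~1/7 = 6/7
(r → r) → ~~p = 1 → 6/7 = 6/7
(q ↔ (q ↔ r)) ↔ ((r → r) → ~~p) = 1/7 ↔ 6/7 = 2/7
(((((q → r) → p) ↔ (p ↔ (p ↔ q))) → (~p ↔ (q → q))) → ((r → p) ↔ ((r → q) ↔ (p → p)))) → ((q ↔ (q ↔ r)) ↔ ((r → r) → ~~p)) = 1 → 2/7 = 2/7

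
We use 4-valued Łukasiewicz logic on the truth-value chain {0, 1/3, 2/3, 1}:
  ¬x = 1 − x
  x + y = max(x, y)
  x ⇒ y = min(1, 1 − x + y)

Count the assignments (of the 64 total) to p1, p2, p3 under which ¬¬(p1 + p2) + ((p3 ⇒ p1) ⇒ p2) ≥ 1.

38

value 1: 38 assignments (counts)
value 2/3: 18 assignments
value 1/3: 7 assignments
value 0: 1 assignment
So 38 of the 64 assignments meet the threshold.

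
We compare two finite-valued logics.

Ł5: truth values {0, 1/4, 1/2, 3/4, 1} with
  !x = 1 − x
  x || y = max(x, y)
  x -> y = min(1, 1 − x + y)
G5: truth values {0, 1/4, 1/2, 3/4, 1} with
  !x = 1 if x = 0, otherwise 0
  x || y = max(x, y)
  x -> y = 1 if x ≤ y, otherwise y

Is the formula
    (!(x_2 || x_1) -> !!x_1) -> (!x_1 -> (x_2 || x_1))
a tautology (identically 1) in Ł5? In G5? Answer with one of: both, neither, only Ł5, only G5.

only Ł5

In Ł5: every assignment gives 1 — tautology.
In G5: at x_1 = 0, x_2 = 1/4 the value is 1/4 — not a tautology.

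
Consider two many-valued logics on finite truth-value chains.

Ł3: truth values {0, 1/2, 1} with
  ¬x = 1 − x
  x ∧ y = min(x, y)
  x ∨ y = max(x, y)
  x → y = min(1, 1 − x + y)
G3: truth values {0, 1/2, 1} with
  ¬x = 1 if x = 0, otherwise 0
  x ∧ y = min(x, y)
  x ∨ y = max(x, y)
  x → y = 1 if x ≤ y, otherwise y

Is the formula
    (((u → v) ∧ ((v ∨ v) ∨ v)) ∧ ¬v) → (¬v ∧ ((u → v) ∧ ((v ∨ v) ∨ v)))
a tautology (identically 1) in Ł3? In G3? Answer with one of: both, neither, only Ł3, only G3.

both

In Ł3: every assignment gives 1 — tautology.
In G3: every assignment gives 1 — tautology.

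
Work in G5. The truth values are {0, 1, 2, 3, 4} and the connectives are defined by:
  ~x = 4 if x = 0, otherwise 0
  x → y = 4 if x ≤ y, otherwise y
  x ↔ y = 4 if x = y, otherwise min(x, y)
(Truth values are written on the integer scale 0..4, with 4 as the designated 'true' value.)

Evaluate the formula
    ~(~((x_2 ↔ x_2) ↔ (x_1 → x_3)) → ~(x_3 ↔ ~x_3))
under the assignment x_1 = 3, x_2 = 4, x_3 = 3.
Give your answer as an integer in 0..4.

x_2 ↔ x_2 = 4 ↔ 4 = 4
x_1 → x_3 = 3 → 3 = 4
(x_2 ↔ x_2) ↔ (x_1 → x_3) = 4 ↔ 4 = 4
~((x_2 ↔ x_2) ↔ (x_1 → x_3)) = ~4 = 0
~x_3 = ~3 = 0
x_3 ↔ ~x_3 = 3 ↔ 0 = 0
~(x_3 ↔ ~x_3) = ~0 = 4
~((x_2 ↔ x_2) ↔ (x_1 → x_3)) → ~(x_3 ↔ ~x_3) = 0 → 4 = 4
~(~((x_2 ↔ x_2) ↔ (x_1 → x_3)) → ~(x_3 ↔ ~x_3)) = ~4 = 0

0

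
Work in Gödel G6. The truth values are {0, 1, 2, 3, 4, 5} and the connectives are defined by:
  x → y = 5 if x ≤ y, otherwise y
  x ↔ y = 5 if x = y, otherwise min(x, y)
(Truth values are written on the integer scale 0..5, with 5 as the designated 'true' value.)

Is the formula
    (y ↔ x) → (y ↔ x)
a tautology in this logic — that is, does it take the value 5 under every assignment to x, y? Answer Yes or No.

At x = 2, y = 0, for instance:
y ↔ x = 0 ↔ 2 = 0
(y ↔ x) → (y ↔ x) = 0 → 0 = 5
and checking the remaining 35 assignments likewise gives ≥ 5 in every case.

Yes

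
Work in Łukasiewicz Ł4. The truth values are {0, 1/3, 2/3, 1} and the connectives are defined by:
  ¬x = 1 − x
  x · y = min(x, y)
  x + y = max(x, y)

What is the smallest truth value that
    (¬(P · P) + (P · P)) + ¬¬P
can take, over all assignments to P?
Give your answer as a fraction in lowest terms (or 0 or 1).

Take P = 1/3:
P · P = 1/3 · 1/3 = 1/3
¬(P · P) = ¬1/3 = 2/3
P · P = 1/3 · 1/3 = 1/3
¬(P · P) + (P · P) = 2/3 + 1/3 = 2/3
¬P = ¬1/3 = 2/3
¬¬P = ¬2/3 = 1/3
(¬(P · P) + (P · P)) + ¬¬P = 2/3 + 1/3 = 2/3
No assignment yields a value below 2/3, so this is the minimum.

2/3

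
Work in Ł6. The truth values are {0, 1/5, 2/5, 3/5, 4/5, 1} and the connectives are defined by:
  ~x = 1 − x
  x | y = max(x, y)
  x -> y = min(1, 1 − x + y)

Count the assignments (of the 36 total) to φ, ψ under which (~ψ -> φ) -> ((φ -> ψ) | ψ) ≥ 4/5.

29

value 1: 24 assignments (counts)
value 4/5: 5 assignments (counts)
value 3/5: 2 assignments
value 2/5: 3 assignments
value 1/5: 1 assignment
value 0: 1 assignment
So 29 of the 36 assignments meet the threshold.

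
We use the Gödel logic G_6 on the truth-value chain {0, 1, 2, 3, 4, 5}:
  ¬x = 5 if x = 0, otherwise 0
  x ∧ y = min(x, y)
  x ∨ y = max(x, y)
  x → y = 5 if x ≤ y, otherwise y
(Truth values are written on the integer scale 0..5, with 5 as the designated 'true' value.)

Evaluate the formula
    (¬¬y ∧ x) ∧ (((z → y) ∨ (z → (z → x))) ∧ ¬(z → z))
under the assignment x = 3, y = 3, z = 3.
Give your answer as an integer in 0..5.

¬y = ¬3 = 0
¬¬y = ¬0 = 5
¬¬y ∧ x = 5 ∧ 3 = 3
z → y = 3 → 3 = 5
z → x = 3 → 3 = 5
z → (z → x) = 3 → 5 = 5
(z → y) ∨ (z → (z → x)) = 5 ∨ 5 = 5
z → z = 3 → 3 = 5
¬(z → z) = ¬5 = 0
((z → y) ∨ (z → (z → x))) ∧ ¬(z → z) = 5 ∧ 0 = 0
(¬¬y ∧ x) ∧ (((z → y) ∨ (z → (z → x))) ∧ ¬(z → z)) = 3 ∧ 0 = 0

0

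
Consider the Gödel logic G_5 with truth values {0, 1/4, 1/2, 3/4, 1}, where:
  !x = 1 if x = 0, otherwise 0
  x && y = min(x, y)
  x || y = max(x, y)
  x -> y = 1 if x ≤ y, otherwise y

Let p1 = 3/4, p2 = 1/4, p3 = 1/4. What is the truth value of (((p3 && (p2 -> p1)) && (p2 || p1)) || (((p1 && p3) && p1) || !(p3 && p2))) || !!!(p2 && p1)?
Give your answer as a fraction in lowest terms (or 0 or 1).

1/4

p2 -> p1 = 1/4 -> 3/4 = 1
p3 && (p2 -> p1) = 1/4 && 1 = 1/4
p2 || p1 = 1/4 || 3/4 = 3/4
(p3 && (p2 -> p1)) && (p2 || p1) = 1/4 && 3/4 = 1/4
p1 && p3 = 3/4 && 1/4 = 1/4
(p1 && p3) && p1 = 1/4 && 3/4 = 1/4
p3 && p2 = 1/4 && 1/4 = 1/4
!(p3 && p2) = !1/4 = 0
((p1 && p3) && p1) || !(p3 && p2) = 1/4 || 0 = 1/4
((p3 && (p2 -> p1)) && (p2 || p1)) || (((p1 && p3) && p1) || !(p3 && p2)) = 1/4 || 1/4 = 1/4
p2 && p1 = 1/4 && 3/4 = 1/4
!(p2 && p1) = !1/4 = 0
!!(p2 && p1) = !0 = 1
!!!(p2 && p1) = !1 = 0
(((p3 && (p2 -> p1)) && (p2 || p1)) || (((p1 && p3) && p1) || !(p3 && p2))) || !!!(p2 && p1) = 1/4 || 0 = 1/4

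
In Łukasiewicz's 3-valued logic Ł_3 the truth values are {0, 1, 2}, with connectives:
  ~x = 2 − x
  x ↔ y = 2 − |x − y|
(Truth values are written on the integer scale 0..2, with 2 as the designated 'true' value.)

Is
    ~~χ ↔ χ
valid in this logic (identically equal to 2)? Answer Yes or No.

χ = 0 ↦ 2
χ = 1 ↦ 2
χ = 2 ↦ 2
Every assignment gives a value ≥ 2.

Yes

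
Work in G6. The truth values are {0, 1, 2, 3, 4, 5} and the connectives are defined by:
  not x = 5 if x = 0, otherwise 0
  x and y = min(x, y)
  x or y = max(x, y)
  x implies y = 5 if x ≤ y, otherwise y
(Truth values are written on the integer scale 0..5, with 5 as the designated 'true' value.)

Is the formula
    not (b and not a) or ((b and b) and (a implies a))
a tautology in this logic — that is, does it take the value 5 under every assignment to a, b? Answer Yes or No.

Counterexample: take a = 0, b = 1.
not a = not 0 = 5
b and not a = 1 and 5 = 1
not (b and not a) = not 1 = 0
b and b = 1 and 1 = 1
a implies a = 0 implies 0 = 5
(b and b) and (a implies a) = 1 and 5 = 1
not (b and not a) or ((b and b) and (a implies a)) = 0 or 1 = 1
This gives 1 ≠ 5.

No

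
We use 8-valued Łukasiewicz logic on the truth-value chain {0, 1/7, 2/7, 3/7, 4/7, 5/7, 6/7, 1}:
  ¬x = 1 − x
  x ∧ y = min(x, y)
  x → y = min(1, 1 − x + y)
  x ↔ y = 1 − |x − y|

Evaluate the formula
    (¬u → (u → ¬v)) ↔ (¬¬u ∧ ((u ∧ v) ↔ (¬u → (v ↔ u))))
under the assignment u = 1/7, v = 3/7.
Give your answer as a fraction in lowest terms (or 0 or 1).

¬u = ¬1/7 = 6/7
¬v = ¬3/7 = 4/7
u → ¬v = 1/7 → 4/7 = 1
¬u → (u → ¬v) = 6/7 → 1 = 1
¬u = ¬1/7 = 6/7
¬¬u = ¬6/7 = 1/7
u ∧ v = 1/7 ∧ 3/7 = 1/7
¬u = ¬1/7 = 6/7
v ↔ u = 3/7 ↔ 1/7 = 5/7
¬u → (v ↔ u) = 6/7 → 5/7 = 6/7
(u ∧ v) ↔ (¬u → (v ↔ u)) = 1/7 ↔ 6/7 = 2/7
¬¬u ∧ ((u ∧ v) ↔ (¬u → (v ↔ u))) = 1/7 ∧ 2/7 = 1/7
(¬u → (u → ¬v)) ↔ (¬¬u ∧ ((u ∧ v) ↔ (¬u → (v ↔ u)))) = 1 ↔ 1/7 = 1/7

1/7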